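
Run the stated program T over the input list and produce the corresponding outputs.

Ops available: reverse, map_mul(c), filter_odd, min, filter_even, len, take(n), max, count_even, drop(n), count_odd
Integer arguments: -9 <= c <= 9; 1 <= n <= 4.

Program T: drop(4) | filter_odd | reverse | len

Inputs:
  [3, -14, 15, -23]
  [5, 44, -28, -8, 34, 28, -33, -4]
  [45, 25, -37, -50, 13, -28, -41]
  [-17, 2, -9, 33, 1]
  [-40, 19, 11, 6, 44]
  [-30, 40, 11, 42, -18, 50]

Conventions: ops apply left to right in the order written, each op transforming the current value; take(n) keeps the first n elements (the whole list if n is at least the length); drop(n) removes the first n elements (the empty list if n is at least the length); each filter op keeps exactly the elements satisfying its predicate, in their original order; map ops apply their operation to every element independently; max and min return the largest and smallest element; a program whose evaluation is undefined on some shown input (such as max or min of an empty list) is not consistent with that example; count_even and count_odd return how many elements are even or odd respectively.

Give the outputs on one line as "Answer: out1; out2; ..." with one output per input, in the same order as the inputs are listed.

Execution, op by op:
  [3, -14, 15, -23] -> [] -> [] -> [] -> 0
  [5, 44, -28, -8, 34, 28, -33, -4] -> [34, 28, -33, -4] -> [-33] -> [-33] -> 1
  [45, 25, -37, -50, 13, -28, -41] -> [13, -28, -41] -> [13, -41] -> [-41, 13] -> 2
  [-17, 2, -9, 33, 1] -> [1] -> [1] -> [1] -> 1
  [-40, 19, 11, 6, 44] -> [44] -> [] -> [] -> 0
  [-30, 40, 11, 42, -18, 50] -> [-18, 50] -> [] -> [] -> 0

0; 1; 2; 1; 0; 0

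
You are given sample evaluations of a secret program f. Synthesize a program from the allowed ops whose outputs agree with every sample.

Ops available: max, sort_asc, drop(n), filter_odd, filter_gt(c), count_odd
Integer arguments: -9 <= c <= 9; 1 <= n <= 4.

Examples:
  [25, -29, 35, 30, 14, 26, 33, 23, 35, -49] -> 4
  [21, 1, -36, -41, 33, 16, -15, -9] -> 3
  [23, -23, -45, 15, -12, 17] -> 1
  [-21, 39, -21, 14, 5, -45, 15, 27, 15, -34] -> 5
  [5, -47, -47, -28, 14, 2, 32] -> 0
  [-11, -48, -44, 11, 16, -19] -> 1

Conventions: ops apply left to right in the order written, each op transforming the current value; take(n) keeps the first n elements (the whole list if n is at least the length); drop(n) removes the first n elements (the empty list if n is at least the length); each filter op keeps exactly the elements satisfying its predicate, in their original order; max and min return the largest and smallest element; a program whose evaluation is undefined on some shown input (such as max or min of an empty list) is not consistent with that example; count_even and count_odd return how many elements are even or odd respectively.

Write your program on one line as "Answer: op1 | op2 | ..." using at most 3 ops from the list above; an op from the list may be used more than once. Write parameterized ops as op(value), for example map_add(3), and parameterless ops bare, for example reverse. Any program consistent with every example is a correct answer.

drop(4) | count_odd

Check, running the answer program on each example:
  [25, -29, 35, 30, 14, 26, 33, 23, 35, -49] -> [14, 26, 33, 23, 35, -49] -> 4
  [21, 1, -36, -41, 33, 16, -15, -9] -> [33, 16, -15, -9] -> 3
  [23, -23, -45, 15, -12, 17] -> [-12, 17] -> 1
  [-21, 39, -21, 14, 5, -45, 15, 27, 15, -34] -> [5, -45, 15, 27, 15, -34] -> 5
  [5, -47, -47, -28, 14, 2, 32] -> [14, 2, 32] -> 0
  [-11, -48, -44, 11, 16, -19] -> [16, -19] -> 1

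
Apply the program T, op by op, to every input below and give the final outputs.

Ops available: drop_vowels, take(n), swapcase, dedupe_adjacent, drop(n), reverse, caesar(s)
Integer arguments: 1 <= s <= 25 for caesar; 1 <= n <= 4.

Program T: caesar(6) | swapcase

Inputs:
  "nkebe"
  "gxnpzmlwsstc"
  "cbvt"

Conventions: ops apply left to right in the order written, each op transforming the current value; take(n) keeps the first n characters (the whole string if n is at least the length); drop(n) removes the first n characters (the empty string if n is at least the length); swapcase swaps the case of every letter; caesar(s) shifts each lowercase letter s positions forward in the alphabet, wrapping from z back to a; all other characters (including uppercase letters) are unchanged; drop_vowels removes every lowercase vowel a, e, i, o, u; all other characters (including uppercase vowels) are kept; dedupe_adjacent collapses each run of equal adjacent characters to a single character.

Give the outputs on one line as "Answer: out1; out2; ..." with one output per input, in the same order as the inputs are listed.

Execution, op by op:
  "nkebe" -> "tqkhk" -> "TQKHK"
  "gxnpzmlwsstc" -> "mdtvfsrcyyzi" -> "MDTVFSRCYYZI"
  "cbvt" -> "ihbz" -> "IHBZ"

"TQKHK"; "MDTVFSRCYYZI"; "IHBZ"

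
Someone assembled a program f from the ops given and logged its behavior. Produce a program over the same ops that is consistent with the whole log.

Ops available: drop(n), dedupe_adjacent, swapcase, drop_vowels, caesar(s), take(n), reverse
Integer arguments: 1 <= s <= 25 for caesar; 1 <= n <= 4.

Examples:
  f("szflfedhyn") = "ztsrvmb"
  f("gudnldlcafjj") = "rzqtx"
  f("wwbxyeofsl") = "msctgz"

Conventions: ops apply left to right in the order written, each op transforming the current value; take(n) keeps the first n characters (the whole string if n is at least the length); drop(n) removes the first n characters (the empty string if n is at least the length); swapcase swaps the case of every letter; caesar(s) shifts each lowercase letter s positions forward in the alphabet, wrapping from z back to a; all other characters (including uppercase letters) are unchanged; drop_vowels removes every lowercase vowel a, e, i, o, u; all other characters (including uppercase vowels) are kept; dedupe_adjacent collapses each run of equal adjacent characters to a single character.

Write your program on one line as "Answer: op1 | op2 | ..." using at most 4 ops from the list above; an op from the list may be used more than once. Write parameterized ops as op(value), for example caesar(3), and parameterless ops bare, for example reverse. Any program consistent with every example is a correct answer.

dedupe_adjacent | caesar(14) | drop_vowels | drop(3)

Check, running the answer program on each example:
  "szflfedhyn" -> "szflfedhyn" -> "gntztsrvmb" -> "gntztsrvmb" -> "ztsrvmb"
  "gudnldlcafjj" -> "gudnldlcafj" -> "uirbzrzqotx" -> "rbzrzqtx" -> "rzqtx"
  "wwbxyeofsl" -> "wbxyeofsl" -> "kplmsctgz" -> "kplmsctgz" -> "msctgz"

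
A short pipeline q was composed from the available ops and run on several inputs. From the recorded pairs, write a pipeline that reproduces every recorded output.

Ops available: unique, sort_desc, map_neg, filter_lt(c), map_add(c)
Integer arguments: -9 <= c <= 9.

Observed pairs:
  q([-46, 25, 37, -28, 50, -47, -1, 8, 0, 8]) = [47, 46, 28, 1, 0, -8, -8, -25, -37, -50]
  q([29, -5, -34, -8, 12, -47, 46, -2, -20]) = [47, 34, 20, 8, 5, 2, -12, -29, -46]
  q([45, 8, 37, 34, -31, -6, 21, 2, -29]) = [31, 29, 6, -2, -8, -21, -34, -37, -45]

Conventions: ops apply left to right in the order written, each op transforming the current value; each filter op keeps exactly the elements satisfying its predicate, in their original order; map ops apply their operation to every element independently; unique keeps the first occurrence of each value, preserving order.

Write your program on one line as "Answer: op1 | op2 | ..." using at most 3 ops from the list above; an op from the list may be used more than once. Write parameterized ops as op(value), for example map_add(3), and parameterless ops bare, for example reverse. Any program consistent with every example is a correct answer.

map_neg | sort_desc

Check, running the answer program on each example:
  [-46, 25, 37, -28, 50, -47, -1, 8, 0, 8] -> [46, -25, -37, 28, -50, 47, 1, -8, 0, -8] -> [47, 46, 28, 1, 0, -8, -8, -25, -37, -50]
  [29, -5, -34, -8, 12, -47, 46, -2, -20] -> [-29, 5, 34, 8, -12, 47, -46, 2, 20] -> [47, 34, 20, 8, 5, 2, -12, -29, -46]
  [45, 8, 37, 34, -31, -6, 21, 2, -29] -> [-45, -8, -37, -34, 31, 6, -21, -2, 29] -> [31, 29, 6, -2, -8, -21, -34, -37, -45]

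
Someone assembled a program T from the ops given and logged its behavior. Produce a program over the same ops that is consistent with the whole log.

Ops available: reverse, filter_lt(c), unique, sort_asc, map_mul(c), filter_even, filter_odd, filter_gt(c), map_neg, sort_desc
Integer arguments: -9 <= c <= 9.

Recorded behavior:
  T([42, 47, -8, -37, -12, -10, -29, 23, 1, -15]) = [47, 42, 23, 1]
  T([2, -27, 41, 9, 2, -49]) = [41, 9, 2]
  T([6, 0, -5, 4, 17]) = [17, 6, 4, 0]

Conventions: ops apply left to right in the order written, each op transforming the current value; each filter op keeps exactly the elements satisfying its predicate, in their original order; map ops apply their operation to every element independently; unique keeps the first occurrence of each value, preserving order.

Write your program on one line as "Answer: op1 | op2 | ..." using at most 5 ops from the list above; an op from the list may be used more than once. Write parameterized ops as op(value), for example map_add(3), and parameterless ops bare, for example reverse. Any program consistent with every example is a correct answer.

reverse | filter_gt(-5) | reverse | unique | sort_desc

Check, running the answer program on each example:
  [42, 47, -8, -37, -12, -10, -29, 23, 1, -15] -> [-15, 1, 23, -29, -10, -12, -37, -8, 47, 42] -> [1, 23, 47, 42] -> [42, 47, 23, 1] -> [42, 47, 23, 1] -> [47, 42, 23, 1]
  [2, -27, 41, 9, 2, -49] -> [-49, 2, 9, 41, -27, 2] -> [2, 9, 41, 2] -> [2, 41, 9, 2] -> [2, 41, 9] -> [41, 9, 2]
  [6, 0, -5, 4, 17] -> [17, 4, -5, 0, 6] -> [17, 4, 0, 6] -> [6, 0, 4, 17] -> [6, 0, 4, 17] -> [17, 6, 4, 0]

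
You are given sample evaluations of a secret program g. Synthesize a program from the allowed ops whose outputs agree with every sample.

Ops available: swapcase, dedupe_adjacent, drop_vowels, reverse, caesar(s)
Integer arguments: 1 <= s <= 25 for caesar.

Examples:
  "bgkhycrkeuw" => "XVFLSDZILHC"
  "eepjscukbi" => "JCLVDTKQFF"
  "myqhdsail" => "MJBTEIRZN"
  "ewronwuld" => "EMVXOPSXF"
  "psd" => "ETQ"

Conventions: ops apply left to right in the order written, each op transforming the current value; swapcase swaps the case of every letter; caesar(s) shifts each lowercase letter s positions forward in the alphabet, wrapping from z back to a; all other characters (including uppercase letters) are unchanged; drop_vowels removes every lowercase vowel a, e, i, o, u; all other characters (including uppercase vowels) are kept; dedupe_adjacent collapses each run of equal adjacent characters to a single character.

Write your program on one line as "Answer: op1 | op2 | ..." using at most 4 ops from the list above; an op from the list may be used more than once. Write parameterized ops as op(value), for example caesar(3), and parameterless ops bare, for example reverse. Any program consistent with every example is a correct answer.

caesar(1) | reverse | swapcase

Check, running the answer program on each example:
  "bgkhycrkeuw" -> "chlizdslfvx" -> "xvflsdzilhc" -> "XVFLSDZILHC"
  "eepjscukbi" -> "ffqktdvlcj" -> "jclvdtkqff" -> "JCLVDTKQFF"
  "myqhdsail" -> "nzrietbjm" -> "mjbteirzn" -> "MJBTEIRZN"
  "ewronwuld" -> "fxspoxvme" -> "emvxopsxf" -> "EMVXOPSXF"
  "psd" -> "qte" -> "etq" -> "ETQ"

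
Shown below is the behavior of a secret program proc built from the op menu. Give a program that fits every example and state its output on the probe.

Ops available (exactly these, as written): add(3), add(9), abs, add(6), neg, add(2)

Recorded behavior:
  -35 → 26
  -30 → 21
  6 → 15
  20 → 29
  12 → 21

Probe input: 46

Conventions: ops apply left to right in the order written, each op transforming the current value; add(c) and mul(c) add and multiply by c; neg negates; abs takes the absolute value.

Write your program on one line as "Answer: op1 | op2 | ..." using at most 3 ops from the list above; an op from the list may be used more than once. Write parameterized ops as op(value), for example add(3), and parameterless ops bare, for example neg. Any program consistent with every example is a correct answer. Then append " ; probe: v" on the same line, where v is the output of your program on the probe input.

add(3) | add(6) | abs ; probe: 55

Check, running the answer program on each example:
  -35 -> -32 -> -26 -> 26
  -30 -> -27 -> -21 -> 21
  6 -> 9 -> 15 -> 15
  20 -> 23 -> 29 -> 29
  12 -> 15 -> 21 -> 21
  probe: 46 -> 49 -> 55 -> 55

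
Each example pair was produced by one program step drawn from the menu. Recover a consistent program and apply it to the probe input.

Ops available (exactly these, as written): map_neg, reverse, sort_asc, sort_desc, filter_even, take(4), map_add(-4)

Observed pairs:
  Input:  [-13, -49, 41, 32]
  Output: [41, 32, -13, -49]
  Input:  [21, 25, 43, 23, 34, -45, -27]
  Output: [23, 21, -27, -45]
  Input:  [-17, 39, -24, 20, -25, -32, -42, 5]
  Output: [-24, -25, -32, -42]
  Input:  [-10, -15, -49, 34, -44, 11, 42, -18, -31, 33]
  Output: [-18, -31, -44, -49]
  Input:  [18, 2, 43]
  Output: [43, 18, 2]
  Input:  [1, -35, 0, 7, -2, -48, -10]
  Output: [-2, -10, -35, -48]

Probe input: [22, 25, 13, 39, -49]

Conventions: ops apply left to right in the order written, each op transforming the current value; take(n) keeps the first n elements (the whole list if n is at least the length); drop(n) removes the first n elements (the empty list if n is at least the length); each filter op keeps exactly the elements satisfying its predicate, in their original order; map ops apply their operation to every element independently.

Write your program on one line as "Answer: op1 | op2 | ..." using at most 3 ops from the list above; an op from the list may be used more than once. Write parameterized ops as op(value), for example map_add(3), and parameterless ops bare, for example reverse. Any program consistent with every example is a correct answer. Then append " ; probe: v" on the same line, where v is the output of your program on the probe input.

sort_asc | take(4) | reverse ; probe: [25, 22, 13, -49]

Check, running the answer program on each example:
  [-13, -49, 41, 32] -> [-49, -13, 32, 41] -> [-49, -13, 32, 41] -> [41, 32, -13, -49]
  [21, 25, 43, 23, 34, -45, -27] -> [-45, -27, 21, 23, 25, 34, 43] -> [-45, -27, 21, 23] -> [23, 21, -27, -45]
  [-17, 39, -24, 20, -25, -32, -42, 5] -> [-42, -32, -25, -24, -17, 5, 20, 39] -> [-42, -32, -25, -24] -> [-24, -25, -32, -42]
  [-10, -15, -49, 34, -44, 11, 42, -18, -31, 33] -> [-49, -44, -31, -18, -15, -10, 11, 33, 34, 42] -> [-49, -44, -31, -18] -> [-18, -31, -44, -49]
  [18, 2, 43] -> [2, 18, 43] -> [2, 18, 43] -> [43, 18, 2]
  [1, -35, 0, 7, -2, -48, -10] -> [-48, -35, -10, -2, 0, 1, 7] -> [-48, -35, -10, -2] -> [-2, -10, -35, -48]
  probe: [22, 25, 13, 39, -49] -> [-49, 13, 22, 25, 39] -> [-49, 13, 22, 25] -> [25, 22, 13, -49]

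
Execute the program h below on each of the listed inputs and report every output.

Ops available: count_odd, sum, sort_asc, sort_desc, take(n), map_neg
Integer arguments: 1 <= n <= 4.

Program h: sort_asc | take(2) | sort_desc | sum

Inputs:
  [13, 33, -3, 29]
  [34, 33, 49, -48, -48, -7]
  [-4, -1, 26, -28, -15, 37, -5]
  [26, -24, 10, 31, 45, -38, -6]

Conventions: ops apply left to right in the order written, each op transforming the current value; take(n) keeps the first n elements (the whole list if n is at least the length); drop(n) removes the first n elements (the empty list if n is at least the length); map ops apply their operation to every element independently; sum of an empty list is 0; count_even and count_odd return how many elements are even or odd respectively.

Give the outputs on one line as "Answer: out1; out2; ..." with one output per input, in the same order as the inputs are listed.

Execution, op by op:
  [13, 33, -3, 29] -> [-3, 13, 29, 33] -> [-3, 13] -> [13, -3] -> 10
  [34, 33, 49, -48, -48, -7] -> [-48, -48, -7, 33, 34, 49] -> [-48, -48] -> [-48, -48] -> -96
  [-4, -1, 26, -28, -15, 37, -5] -> [-28, -15, -5, -4, -1, 26, 37] -> [-28, -15] -> [-15, -28] -> -43
  [26, -24, 10, 31, 45, -38, -6] -> [-38, -24, -6, 10, 26, 31, 45] -> [-38, -24] -> [-24, -38] -> -62

10; -96; -43; -62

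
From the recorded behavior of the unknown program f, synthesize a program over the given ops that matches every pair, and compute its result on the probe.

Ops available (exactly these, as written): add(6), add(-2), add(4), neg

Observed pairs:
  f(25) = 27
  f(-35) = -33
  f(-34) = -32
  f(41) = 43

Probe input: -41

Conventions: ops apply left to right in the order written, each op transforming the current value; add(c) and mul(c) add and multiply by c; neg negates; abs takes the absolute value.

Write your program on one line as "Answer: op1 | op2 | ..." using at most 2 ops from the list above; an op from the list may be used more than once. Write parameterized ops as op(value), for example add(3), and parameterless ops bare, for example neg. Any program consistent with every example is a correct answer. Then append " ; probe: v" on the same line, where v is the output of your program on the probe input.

add(-2) | add(4) ; probe: -39

Check, running the answer program on each example:
  25 -> 23 -> 27
  -35 -> -37 -> -33
  -34 -> -36 -> -32
  41 -> 39 -> 43
  probe: -41 -> -43 -> -39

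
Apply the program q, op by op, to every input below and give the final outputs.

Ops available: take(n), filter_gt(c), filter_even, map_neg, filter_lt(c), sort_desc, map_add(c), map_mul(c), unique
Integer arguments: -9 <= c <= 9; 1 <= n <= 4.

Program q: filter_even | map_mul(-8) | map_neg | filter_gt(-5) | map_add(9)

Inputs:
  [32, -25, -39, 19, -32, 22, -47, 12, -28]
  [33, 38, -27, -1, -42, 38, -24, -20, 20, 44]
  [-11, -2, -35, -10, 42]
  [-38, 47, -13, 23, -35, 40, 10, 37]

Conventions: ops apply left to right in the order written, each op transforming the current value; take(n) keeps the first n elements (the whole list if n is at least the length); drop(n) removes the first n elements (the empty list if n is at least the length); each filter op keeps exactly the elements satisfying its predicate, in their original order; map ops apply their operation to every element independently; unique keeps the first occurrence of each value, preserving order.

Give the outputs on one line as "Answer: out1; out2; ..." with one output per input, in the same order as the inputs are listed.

[265, 185, 105]; [313, 313, 169, 361]; [345]; [329, 89]

Execution, op by op:
  [32, -25, -39, 19, -32, 22, -47, 12, -28] -> [32, -32, 22, 12, -28] -> [-256, 256, -176, -96, 224] -> [256, -256, 176, 96, -224] -> [256, 176, 96] -> [265, 185, 105]
  [33, 38, -27, -1, -42, 38, -24, -20, 20, 44] -> [38, -42, 38, -24, -20, 20, 44] -> [-304, 336, -304, 192, 160, -160, -352] -> [304, -336, 304, -192, -160, 160, 352] -> [304, 304, 160, 352] -> [313, 313, 169, 361]
  [-11, -2, -35, -10, 42] -> [-2, -10, 42] -> [16, 80, -336] -> [-16, -80, 336] -> [336] -> [345]
  [-38, 47, -13, 23, -35, 40, 10, 37] -> [-38, 40, 10] -> [304, -320, -80] -> [-304, 320, 80] -> [320, 80] -> [329, 89]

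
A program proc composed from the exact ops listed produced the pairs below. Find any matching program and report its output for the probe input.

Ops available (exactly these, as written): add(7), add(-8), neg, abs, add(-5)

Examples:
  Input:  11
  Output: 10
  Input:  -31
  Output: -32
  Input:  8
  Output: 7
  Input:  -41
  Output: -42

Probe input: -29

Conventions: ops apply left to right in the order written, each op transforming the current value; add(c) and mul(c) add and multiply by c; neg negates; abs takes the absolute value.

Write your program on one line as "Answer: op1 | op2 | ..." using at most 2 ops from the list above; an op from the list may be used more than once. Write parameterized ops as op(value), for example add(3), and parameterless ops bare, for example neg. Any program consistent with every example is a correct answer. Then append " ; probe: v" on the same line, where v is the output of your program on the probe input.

add(-8) | add(7) ; probe: -30

Check, running the answer program on each example:
  11 -> 3 -> 10
  -31 -> -39 -> -32
  8 -> 0 -> 7
  -41 -> -49 -> -42
  probe: -29 -> -37 -> -30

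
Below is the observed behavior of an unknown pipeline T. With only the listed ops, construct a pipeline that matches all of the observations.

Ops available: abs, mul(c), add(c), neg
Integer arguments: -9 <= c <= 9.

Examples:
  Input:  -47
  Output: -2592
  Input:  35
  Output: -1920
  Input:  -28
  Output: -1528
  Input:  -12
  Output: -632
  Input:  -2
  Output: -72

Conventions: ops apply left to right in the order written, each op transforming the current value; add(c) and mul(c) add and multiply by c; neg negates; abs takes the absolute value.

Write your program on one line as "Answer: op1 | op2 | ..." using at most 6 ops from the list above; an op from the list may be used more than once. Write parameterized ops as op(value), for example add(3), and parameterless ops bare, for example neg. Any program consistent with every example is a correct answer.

mul(-7) | abs | neg | add(5) | mul(8)

Check, running the answer program on each example:
  -47 -> 329 -> 329 -> -329 -> -324 -> -2592
  35 -> -245 -> 245 -> -245 -> -240 -> -1920
  -28 -> 196 -> 196 -> -196 -> -191 -> -1528
  -12 -> 84 -> 84 -> -84 -> -79 -> -632
  -2 -> 14 -> 14 -> -14 -> -9 -> -72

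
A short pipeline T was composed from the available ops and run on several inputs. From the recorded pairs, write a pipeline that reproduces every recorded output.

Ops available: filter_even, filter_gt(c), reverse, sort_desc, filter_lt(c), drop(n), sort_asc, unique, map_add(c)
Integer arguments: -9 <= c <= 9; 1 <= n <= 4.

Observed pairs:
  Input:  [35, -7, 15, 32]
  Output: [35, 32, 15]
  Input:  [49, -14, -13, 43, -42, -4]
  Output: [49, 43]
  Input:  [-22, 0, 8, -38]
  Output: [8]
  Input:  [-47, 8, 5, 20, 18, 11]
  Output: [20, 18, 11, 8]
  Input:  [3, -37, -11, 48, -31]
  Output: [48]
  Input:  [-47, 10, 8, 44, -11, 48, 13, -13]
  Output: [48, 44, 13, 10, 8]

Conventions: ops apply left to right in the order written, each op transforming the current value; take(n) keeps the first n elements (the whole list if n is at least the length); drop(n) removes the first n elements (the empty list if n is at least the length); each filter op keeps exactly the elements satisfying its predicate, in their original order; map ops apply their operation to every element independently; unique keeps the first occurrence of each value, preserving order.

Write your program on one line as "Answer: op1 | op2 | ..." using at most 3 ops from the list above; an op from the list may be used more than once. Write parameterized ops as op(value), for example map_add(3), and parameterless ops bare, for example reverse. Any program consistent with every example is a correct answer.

filter_gt(7) | reverse | sort_desc

Check, running the answer program on each example:
  [35, -7, 15, 32] -> [35, 15, 32] -> [32, 15, 35] -> [35, 32, 15]
  [49, -14, -13, 43, -42, -4] -> [49, 43] -> [43, 49] -> [49, 43]
  [-22, 0, 8, -38] -> [8] -> [8] -> [8]
  [-47, 8, 5, 20, 18, 11] -> [8, 20, 18, 11] -> [11, 18, 20, 8] -> [20, 18, 11, 8]
  [3, -37, -11, 48, -31] -> [48] -> [48] -> [48]
  [-47, 10, 8, 44, -11, 48, 13, -13] -> [10, 8, 44, 48, 13] -> [13, 48, 44, 8, 10] -> [48, 44, 13, 10, 8]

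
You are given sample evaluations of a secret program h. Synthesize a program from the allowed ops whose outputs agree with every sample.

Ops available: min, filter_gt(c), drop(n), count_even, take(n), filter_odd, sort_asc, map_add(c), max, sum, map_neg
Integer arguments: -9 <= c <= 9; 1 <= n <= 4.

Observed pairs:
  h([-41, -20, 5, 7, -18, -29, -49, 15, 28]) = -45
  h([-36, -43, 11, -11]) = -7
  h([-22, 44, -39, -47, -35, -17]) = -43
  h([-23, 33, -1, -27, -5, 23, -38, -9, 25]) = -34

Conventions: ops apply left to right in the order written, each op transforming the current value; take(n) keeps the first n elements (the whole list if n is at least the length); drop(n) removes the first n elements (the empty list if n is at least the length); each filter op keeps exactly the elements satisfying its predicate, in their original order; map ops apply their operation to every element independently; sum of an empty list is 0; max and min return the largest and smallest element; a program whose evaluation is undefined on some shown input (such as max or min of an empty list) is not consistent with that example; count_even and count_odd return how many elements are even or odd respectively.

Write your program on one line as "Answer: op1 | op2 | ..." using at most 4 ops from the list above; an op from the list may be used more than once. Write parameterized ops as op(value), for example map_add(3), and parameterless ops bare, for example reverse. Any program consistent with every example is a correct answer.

drop(2) | map_add(4) | min

Check, running the answer program on each example:
  [-41, -20, 5, 7, -18, -29, -49, 15, 28] -> [5, 7, -18, -29, -49, 15, 28] -> [9, 11, -14, -25, -45, 19, 32] -> -45
  [-36, -43, 11, -11] -> [11, -11] -> [15, -7] -> -7
  [-22, 44, -39, -47, -35, -17] -> [-39, -47, -35, -17] -> [-35, -43, -31, -13] -> -43
  [-23, 33, -1, -27, -5, 23, -38, -9, 25] -> [-1, -27, -5, 23, -38, -9, 25] -> [3, -23, -1, 27, -34, -5, 29] -> -34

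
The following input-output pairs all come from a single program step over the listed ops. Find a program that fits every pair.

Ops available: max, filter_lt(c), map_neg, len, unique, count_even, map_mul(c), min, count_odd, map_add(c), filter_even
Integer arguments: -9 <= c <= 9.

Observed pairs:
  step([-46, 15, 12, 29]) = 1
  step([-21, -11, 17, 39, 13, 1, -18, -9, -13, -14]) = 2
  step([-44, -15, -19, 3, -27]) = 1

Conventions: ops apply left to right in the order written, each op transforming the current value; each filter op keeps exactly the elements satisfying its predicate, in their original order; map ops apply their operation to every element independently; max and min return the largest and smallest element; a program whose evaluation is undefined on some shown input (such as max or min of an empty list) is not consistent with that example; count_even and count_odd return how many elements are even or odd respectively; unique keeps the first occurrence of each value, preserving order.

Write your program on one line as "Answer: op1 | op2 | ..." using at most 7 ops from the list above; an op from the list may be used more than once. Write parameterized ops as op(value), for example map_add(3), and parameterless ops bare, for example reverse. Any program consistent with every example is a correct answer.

map_mul(-5) | map_add(-6) | map_mul(-9) | filter_lt(6) | map_mul(-3) | count_even

Check, running the answer program on each example:
  [-46, 15, 12, 29] -> [230, -75, -60, -145] -> [224, -81, -66, -151] -> [-2016, 729, 594, 1359] -> [-2016] -> [6048] -> 1
  [-21, -11, 17, 39, 13, 1, -18, -9, -13, -14] -> [105, 55, -85, -195, -65, -5, 90, 45, 65, 70] -> [99, 49, -91, -201, -71, -11, 84, 39, 59, 64] -> [-891, -441, 819, 1809, 639, 99, -756, -351, -531, -576] -> [-891, -441, -756, -351, -531, -576] -> [2673, 1323, 2268, 1053, 1593, 1728] -> 2
  [-44, -15, -19, 3, -27] -> [220, 75, 95, -15, 135] -> [214, 69, 89, -21, 129] -> [-1926, -621, -801, 189, -1161] -> [-1926, -621, -801, -1161] -> [5778, 1863, 2403, 3483] -> 1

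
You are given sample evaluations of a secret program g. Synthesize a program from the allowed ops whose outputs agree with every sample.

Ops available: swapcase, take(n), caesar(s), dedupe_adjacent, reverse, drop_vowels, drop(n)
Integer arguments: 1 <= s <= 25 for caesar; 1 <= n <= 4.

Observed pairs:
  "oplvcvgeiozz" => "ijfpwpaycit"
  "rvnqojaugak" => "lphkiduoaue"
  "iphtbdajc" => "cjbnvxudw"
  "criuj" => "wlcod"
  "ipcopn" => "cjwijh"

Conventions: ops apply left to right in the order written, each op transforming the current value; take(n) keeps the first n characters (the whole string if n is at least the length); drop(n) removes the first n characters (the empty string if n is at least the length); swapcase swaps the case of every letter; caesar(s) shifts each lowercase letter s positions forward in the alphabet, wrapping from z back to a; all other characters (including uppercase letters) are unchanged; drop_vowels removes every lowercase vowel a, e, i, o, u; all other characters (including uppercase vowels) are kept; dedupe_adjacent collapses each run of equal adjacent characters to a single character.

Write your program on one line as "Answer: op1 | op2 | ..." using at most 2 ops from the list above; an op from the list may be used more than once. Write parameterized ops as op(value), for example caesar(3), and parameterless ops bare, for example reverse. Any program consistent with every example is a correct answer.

caesar(20) | dedupe_adjacent

Check, running the answer program on each example:
  "oplvcvgeiozz" -> "ijfpwpaycitt" -> "ijfpwpaycit"
  "rvnqojaugak" -> "lphkiduoaue" -> "lphkiduoaue"
  "iphtbdajc" -> "cjbnvxudw" -> "cjbnvxudw"
  "criuj" -> "wlcod" -> "wlcod"
  "ipcopn" -> "cjwijh" -> "cjwijh"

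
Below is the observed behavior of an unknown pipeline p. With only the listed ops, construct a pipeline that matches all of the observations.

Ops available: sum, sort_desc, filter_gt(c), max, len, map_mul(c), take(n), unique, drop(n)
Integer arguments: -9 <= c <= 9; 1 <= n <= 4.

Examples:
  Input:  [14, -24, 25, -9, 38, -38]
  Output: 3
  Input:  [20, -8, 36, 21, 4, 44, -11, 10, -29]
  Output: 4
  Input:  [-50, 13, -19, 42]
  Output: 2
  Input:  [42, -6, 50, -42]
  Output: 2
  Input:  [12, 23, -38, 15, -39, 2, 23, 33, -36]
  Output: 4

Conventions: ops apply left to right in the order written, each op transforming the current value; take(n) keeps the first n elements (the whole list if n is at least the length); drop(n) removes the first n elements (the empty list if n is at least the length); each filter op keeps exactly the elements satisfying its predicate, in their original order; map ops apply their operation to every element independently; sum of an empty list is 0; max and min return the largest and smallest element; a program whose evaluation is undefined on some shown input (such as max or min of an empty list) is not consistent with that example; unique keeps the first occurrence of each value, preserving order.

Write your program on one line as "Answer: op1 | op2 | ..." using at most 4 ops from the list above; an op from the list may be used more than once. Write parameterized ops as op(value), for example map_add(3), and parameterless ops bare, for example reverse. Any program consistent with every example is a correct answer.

map_mul(-1) | filter_gt(-5) | map_mul(8) | len

Check, running the answer program on each example:
  [14, -24, 25, -9, 38, -38] -> [-14, 24, -25, 9, -38, 38] -> [24, 9, 38] -> [192, 72, 304] -> 3
  [20, -8, 36, 21, 4, 44, -11, 10, -29] -> [-20, 8, -36, -21, -4, -44, 11, -10, 29] -> [8, -4, 11, 29] -> [64, -32, 88, 232] -> 4
  [-50, 13, -19, 42] -> [50, -13, 19, -42] -> [50, 19] -> [400, 152] -> 2
  [42, -6, 50, -42] -> [-42, 6, -50, 42] -> [6, 42] -> [48, 336] -> 2
  [12, 23, -38, 15, -39, 2, 23, 33, -36] -> [-12, -23, 38, -15, 39, -2, -23, -33, 36] -> [38, 39, -2, 36] -> [304, 312, -16, 288] -> 4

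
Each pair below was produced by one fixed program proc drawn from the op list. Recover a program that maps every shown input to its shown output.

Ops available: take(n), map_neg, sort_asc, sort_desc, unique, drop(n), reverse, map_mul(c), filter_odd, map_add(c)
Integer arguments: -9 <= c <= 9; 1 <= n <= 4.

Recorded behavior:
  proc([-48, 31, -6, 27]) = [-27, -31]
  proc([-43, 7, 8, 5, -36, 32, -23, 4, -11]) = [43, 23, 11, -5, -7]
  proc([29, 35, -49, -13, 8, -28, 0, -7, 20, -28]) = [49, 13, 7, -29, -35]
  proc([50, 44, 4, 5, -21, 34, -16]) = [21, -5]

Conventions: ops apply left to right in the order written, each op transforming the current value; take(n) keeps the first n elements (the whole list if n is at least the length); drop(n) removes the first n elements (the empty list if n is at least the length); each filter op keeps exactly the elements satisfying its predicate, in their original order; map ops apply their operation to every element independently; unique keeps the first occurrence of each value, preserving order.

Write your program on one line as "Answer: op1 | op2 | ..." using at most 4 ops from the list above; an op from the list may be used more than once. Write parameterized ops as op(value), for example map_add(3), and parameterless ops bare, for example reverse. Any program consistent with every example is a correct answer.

sort_desc | filter_odd | sort_asc | map_neg

Check, running the answer program on each example:
  [-48, 31, -6, 27] -> [31, 27, -6, -48] -> [31, 27] -> [27, 31] -> [-27, -31]
  [-43, 7, 8, 5, -36, 32, -23, 4, -11] -> [32, 8, 7, 5, 4, -11, -23, -36, -43] -> [7, 5, -11, -23, -43] -> [-43, -23, -11, 5, 7] -> [43, 23, 11, -5, -7]
  [29, 35, -49, -13, 8, -28, 0, -7, 20, -28] -> [35, 29, 20, 8, 0, -7, -13, -28, -28, -49] -> [35, 29, -7, -13, -49] -> [-49, -13, -7, 29, 35] -> [49, 13, 7, -29, -35]
  [50, 44, 4, 5, -21, 34, -16] -> [50, 44, 34, 5, 4, -16, -21] -> [5, -21] -> [-21, 5] -> [21, -5]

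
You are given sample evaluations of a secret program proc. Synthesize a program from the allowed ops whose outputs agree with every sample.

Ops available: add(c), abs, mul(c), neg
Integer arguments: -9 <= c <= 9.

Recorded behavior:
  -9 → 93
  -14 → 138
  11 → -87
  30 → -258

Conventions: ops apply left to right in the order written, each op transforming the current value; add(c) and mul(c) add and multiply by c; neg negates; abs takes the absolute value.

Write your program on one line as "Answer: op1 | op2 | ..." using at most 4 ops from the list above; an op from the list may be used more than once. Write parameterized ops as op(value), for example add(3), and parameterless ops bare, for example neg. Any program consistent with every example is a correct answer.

mul(-9) | add(6) | add(6)

Check, running the answer program on each example:
  -9 -> 81 -> 87 -> 93
  -14 -> 126 -> 132 -> 138
  11 -> -99 -> -93 -> -87
  30 -> -270 -> -264 -> -258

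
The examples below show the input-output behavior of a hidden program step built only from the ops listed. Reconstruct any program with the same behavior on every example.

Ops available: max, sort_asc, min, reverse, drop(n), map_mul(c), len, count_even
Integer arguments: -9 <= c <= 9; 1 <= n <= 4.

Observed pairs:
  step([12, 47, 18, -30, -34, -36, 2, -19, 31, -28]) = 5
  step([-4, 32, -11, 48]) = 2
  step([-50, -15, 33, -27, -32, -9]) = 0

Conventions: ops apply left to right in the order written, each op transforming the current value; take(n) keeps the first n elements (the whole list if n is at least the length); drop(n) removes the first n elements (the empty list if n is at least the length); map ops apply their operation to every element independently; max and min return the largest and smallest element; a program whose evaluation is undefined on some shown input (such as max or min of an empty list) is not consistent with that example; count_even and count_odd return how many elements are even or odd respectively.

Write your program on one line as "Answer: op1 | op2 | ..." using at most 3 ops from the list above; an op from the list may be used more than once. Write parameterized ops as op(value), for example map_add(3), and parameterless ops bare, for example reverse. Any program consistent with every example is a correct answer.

sort_asc | drop(2) | count_even

Check, running the answer program on each example:
  [12, 47, 18, -30, -34, -36, 2, -19, 31, -28] -> [-36, -34, -30, -28, -19, 2, 12, 18, 31, 47] -> [-30, -28, -19, 2, 12, 18, 31, 47] -> 5
  [-4, 32, -11, 48] -> [-11, -4, 32, 48] -> [32, 48] -> 2
  [-50, -15, 33, -27, -32, -9] -> [-50, -32, -27, -15, -9, 33] -> [-27, -15, -9, 33] -> 0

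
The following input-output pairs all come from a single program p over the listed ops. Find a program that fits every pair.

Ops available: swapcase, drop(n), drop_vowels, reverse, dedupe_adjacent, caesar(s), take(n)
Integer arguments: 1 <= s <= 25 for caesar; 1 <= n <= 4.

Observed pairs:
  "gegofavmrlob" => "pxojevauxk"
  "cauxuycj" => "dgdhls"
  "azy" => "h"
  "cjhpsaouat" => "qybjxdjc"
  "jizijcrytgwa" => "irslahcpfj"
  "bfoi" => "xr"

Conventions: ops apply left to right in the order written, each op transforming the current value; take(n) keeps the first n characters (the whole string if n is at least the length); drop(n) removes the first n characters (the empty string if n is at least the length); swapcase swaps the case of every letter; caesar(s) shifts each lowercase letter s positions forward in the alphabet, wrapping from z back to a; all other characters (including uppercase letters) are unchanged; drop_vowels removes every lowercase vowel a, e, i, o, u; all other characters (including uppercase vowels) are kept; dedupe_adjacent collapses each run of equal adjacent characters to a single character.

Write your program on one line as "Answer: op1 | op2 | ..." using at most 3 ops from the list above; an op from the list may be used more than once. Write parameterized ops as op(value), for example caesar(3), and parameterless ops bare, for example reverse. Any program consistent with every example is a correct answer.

caesar(20) | drop(2) | caesar(15)

Check, running the answer program on each example:
  "gegofavmrlob" -> "ayaizupglfiv" -> "aizupglfiv" -> "pxojevauxk"
  "cauxuycj" -> "wuoroswd" -> "oroswd" -> "dgdhls"
  "azy" -> "uts" -> "s" -> "h"
  "cjhpsaouat" -> "wdbjmuioun" -> "bjmuioun" -> "qybjxdjc"
  "jizijcrytgwa" -> "dctcdwlsnaqu" -> "tcdwlsnaqu" -> "irslahcpfj"
  "bfoi" -> "vzic" -> "ic" -> "xr"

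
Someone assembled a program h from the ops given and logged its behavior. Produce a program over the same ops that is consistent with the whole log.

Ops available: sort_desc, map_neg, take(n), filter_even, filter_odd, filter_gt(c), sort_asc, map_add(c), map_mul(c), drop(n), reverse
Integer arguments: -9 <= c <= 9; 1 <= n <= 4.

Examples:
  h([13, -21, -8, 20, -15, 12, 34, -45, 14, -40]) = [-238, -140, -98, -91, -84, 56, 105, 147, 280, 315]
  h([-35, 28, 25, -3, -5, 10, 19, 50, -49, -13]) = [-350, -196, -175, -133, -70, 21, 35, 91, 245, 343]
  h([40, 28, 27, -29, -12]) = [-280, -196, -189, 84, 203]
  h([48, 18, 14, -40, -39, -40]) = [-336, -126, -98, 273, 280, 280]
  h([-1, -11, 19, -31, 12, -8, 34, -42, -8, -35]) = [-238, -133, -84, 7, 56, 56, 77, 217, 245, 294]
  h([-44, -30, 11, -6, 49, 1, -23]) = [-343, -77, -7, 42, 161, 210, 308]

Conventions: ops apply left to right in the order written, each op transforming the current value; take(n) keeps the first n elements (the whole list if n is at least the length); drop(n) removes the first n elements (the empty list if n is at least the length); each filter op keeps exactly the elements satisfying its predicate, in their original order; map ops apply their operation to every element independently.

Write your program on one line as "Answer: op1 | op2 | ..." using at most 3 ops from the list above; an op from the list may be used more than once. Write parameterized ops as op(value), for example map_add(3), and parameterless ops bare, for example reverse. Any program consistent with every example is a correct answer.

map_mul(-7) | sort_asc

Check, running the answer program on each example:
  [13, -21, -8, 20, -15, 12, 34, -45, 14, -40] -> [-91, 147, 56, -140, 105, -84, -238, 315, -98, 280] -> [-238, -140, -98, -91, -84, 56, 105, 147, 280, 315]
  [-35, 28, 25, -3, -5, 10, 19, 50, -49, -13] -> [245, -196, -175, 21, 35, -70, -133, -350, 343, 91] -> [-350, -196, -175, -133, -70, 21, 35, 91, 245, 343]
  [40, 28, 27, -29, -12] -> [-280, -196, -189, 203, 84] -> [-280, -196, -189, 84, 203]
  [48, 18, 14, -40, -39, -40] -> [-336, -126, -98, 280, 273, 280] -> [-336, -126, -98, 273, 280, 280]
  [-1, -11, 19, -31, 12, -8, 34, -42, -8, -35] -> [7, 77, -133, 217, -84, 56, -238, 294, 56, 245] -> [-238, -133, -84, 7, 56, 56, 77, 217, 245, 294]
  [-44, -30, 11, -6, 49, 1, -23] -> [308, 210, -77, 42, -343, -7, 161] -> [-343, -77, -7, 42, 161, 210, 308]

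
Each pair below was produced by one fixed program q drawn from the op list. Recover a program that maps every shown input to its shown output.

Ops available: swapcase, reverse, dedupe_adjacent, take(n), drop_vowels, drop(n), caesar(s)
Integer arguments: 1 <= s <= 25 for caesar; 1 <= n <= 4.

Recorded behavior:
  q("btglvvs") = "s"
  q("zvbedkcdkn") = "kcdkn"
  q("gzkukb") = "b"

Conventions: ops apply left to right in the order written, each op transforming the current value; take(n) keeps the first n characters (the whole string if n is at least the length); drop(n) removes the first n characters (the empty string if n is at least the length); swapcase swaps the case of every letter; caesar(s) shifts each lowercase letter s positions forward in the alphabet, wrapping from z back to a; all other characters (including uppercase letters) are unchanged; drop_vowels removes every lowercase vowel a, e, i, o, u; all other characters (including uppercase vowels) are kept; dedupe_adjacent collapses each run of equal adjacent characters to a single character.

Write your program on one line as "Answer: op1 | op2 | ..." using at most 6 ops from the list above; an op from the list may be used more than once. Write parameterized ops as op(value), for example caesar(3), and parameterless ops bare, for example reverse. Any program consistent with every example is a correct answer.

drop(4) | reverse | dedupe_adjacent | reverse | drop(1)

Check, running the answer program on each example:
  "btglvvs" -> "vvs" -> "svv" -> "sv" -> "vs" -> "s"
  "zvbedkcdkn" -> "dkcdkn" -> "nkdckd" -> "nkdckd" -> "dkcdkn" -> "kcdkn"
  "gzkukb" -> "kb" -> "bk" -> "bk" -> "kb" -> "b"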